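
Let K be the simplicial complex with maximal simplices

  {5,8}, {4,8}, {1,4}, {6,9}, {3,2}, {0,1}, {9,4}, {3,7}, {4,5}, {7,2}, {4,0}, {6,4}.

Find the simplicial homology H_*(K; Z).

We work with the vertex ordering 0 < 1 < 2 < 3 < 4 < 5 < 6 < 7 < 8 < 9. The simplices of K, each written with vertices in increasing order, are:

  0-simplices (10): [0], [1], [2], [3], [4], [5], [6], [7], [8], [9]
  1-simplices (12): [0,1], [0,4], [1,4], [2,3], [2,7], [3,7], [4,5], [4,6], [4,8], [4,9], [5,8], [6,9]

Hence C_0 ≅ Z^10, C_1 ≅ Z^12.

Boundary ∂_1: C_1 → C_0 maps an edge to its endpoints' difference, ∂[p,q] = q − p.
The 10×12 boundary matrix has rank 8 and Smith normal form diag(1,1,1,1,1,1,1,1).

Now H_k = ker ∂_k / im ∂_{k+1}, so:

  H_0: rank C_0 − rank ∂_1 = 10 − 8 = 2, and the invariant factors of ∂_1 are all 1, so H_0 ≅ Z^2.
  H_1: rank ker ∂_1 − rank ∂_2 = (12 − 8) − 0 = 4, and there is no ∂_2, so H_1 ≅ Z^4.

As a check, the Euler characteristic is 10 − 12 = -2, which agrees with 2 − 4 = -2.

H_0 = Z^2,  H_1 = Z^4.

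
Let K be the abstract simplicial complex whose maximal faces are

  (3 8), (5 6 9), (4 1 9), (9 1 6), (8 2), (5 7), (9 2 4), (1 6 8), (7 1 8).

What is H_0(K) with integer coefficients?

Order the vertices as 1 < 2 < 3 < 4 < 5 < 6 < 7 < 8 < 9. Listing each simplex with vertices in this order, K has dimension 2 with simplices:

  0-simplices (9): [1], [2], [3], [4], [5], [6], [7], [8], [9]
  1-simplices (16): [1,4], [1,6], [1,7], [1,8], [1,9], [2,4], [2,8], [2,9], [3,8], [4,9], [5,6], [5,7], [5,9], [6,8], [6,9], [7,8]
  2-simplices (6): [1,4,9], [1,6,8], [1,6,9], [1,7,8], [2,4,9], [5,6,9]

so the chain groups are C_0 ≅ Z^9, C_1 ≅ Z^16, C_2 ≅ Z^6.

Boundary ∂_1: C_1 → C_0 sends each edge [p,q] (with p < q) to q − p.
The resulting 9×16 matrix has rank 8, and its Smith normal form has invariant factors (1,1,1,1,1,1,1,1).

The boundary map ∂_2: C_2 → C_1 maps a triangle to the signed sum of its edges. For instance
  ∂[2,4,9] = [4,9] − [2,9] + [2,4],
  ∂[1,6,8] = [6,8] − [1,8] + [1,6].
The 16×6 boundary matrix has rank 6 and Smith normal form diag(1,1,1,1,1,1).

From H_k ≅ ker(∂_k) / im(∂_{k+1}) we obtain:

  H_0: rank C_0 − rank ∂_1 = 9 − 8 = 1, and the invariant factors of ∂_1 are all 1, so H_0 = Z.

H_0 ≅ Z.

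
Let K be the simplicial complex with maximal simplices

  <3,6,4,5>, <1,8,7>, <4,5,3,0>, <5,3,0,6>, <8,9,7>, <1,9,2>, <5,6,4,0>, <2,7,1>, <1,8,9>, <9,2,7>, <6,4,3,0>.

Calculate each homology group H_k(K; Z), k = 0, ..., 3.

Take the total order 0 < 1 < 2 < 3 < 4 < 5 < 6 < 7 < 8 < 9 on the vertex set. Then K (dimension 3) consists of the simplices:

  0-simplices (10): [0], [1], [2], [3], [4], [5], [6], [7], [8], [9]
  1-simplices (19): [0,3], [0,4], [0,5], [0,6], [1,2], [1,7], [1,8], [1,9], [2,7], [2,9], [3,4], [3,5], [3,6], [4,5], [4,6], [5,6], [7,8], [7,9], [8,9]
  2-simplices (16): [0,3,4], [0,3,5], [0,3,6], [0,4,5], [0,4,6], [0,5,6], [1,2,7], [1,2,9], [1,7,8], [1,8,9], [2,7,9], [3,4,5], [3,4,6], [3,5,6], [4,5,6], [7,8,9]
  3-simplices (5): [0,3,4,5], [0,3,4,6], [0,3,5,6], [0,4,5,6], [3,4,5,6]

giving chain groups C_0 ≅ Z^10, C_1 ≅ Z^19, C_2 ≅ Z^16, C_3 ≅ Z^5.

∂_1: C_1 → C_0 sends each edge [p,q] (with p < q) to q − p.
The resulting 10×19 matrix has rank 8, and its Smith normal form has invariant factors (1,1,1,1,1,1,1,1).

Boundary ∂_2: C_2 → C_1 maps a triangle to the signed sum of its edges. For instance
  ∂[4,5,6] = [5,6] − [4,6] + [4,5],
  ∂[0,3,5] = [3,5] − [0,5] + [0,3].
The 19×16 boundary matrix has rank 11 and Smith normal form diag(1,1,1,1,1,1,1,1,1,1,1).

The boundary map ∂_3: C_3 → C_2 sends each 3-simplex σ to the alternating sum Σ_i (−1)^i (σ with its i-th vertex removed). For instance
  ∂[0,3,4,5] = [3,4,5] − [0,4,5] + [0,3,5] − [0,3,4],
  ∂[3,4,5,6] = [4,5,6] − [3,5,6] + [3,4,6] − [3,4,5].
This gives a 16×5 integer matrix of rank 4; reducing to Smith normal form yields diagonal entries (1,1,1,1).

Now H_k = ker ∂_k / im ∂_{k+1}, so:

  H_0: rank C_0 − rank ∂_1 = 10 − 8 = 2, and the invariant factors of ∂_1 are all 1, so H_0 ≅ Z^2.
  H_1: rank ker ∂_1 − rank ∂_2 = (19 − 8) − 11 = 0, and the invariant factors of ∂_2 are all 1, so H_1 ≅ 0.
  H_2: rank ker ∂_2 − rank ∂_3 = (16 − 11) − 4 = 1, and the invariant factors of ∂_3 are all 1, so H_2 ≅ Z.
  H_3: rank ker ∂_3 − rank ∂_4 = (5 − 4) − 0 = 1, and there is no ∂_4, so H_3 ≅ Z.

(K is a triangulation of the disjoint union of the 3-sphere S^3 and the 2-sphere S^2.)

H_0 ≅ Z^2,  H_1 = 0,  H_2 ≅ Z,  H_3 ≅ Z.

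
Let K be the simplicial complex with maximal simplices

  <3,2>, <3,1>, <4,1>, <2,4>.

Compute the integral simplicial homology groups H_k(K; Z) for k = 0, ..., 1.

H_0 = Z,  H_1 = Z.

Take the total order 1 < 2 < 3 < 4 on the vertex set. Then K (dimension 1) consists of the simplices:

  0-simplices (4): [1], [2], [3], [4]
  1-simplices (4): [1,3], [1,4], [2,3], [2,4]

Hence C_0 ≅ Z^4, C_1 ≅ Z^4.

Boundary ∂_1: C_1 → C_0 is given by ∂[p,q] = [q] − [p].
As a 4×4 matrix over Z this has rank 3, with invariant factors (1,1,1).

Computing H_k = (kernel of ∂_k) / (image of ∂_{k+1}):

  H_0: rank C_0 − rank ∂_1 = 4 − 3 = 1, and the invariant factors of ∂_1 are all 1, so H_0 = Z.
  H_1: rank ker ∂_1 − rank ∂_2 = (4 − 3) − 0 = 1, and there is no ∂_2, so H_1 = Z.

As a check, the Euler characteristic is 4 − 4 = 0, which agrees with 1 − 1 = 0.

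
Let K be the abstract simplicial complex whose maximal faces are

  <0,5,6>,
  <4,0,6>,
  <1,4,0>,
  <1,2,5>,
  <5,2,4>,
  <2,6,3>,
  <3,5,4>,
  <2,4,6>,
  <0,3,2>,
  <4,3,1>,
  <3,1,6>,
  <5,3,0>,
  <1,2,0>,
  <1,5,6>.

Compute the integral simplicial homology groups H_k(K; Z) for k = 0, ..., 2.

H_0 ≅ Z,  H_1 ≅ Z^2,  H_2 ≅ Z.

Order the vertices as 0 < 1 < 2 < 3 < 4 < 5 < 6. Listing each simplex with vertices in this order, K has dimension 2 with simplices:

  0-simplices (7): [0], [1], [2], [3], [4], [5], [6]
  1-simplices (21): [0,1], [0,2], [0,3], [0,4], [0,5], [0,6], [1,2], [1,3], [1,4], [1,5], [1,6], [2,3], [2,4], [2,5], [2,6], [3,4], [3,5], [3,6], [4,5], [4,6], [5,6]
  2-simplices (14): [0,1,2], [0,1,4], [0,2,3], [0,3,5], [0,4,6], [0,5,6], [1,2,5], [1,3,4], [1,3,6], [1,5,6], [2,3,6], [2,4,5], [2,4,6], [3,4,5]

so the chain groups are C_0 ≅ Z^7, C_1 ≅ Z^21, C_2 ≅ Z^14.

∂_1: C_1 → C_0 sends each edge [p,q] (with p < q) to q − p. For instance
  ∂[2,5] = [5] − [2].
The resulting 7×21 matrix has rank 6, and its Smith normal form has invariant factors (1,1,1,1,1,1).

∂_2: C_2 → C_1 sends each 2-simplex [p,q,r] to [q,r] − [p,r] + [p,q]. For instance
  ∂[2,4,6] = [4,6] − [2,6] + [2,4],
  ∂[1,3,4] = [3,4] − [1,4] + [1,3].
The resulting 21×14 matrix has rank 13, and its Smith normal form has invariant factors (1,1,1,1,1,1,1,1,1,1,1,1,1).

From H_k ≅ ker(∂_k) / im(∂_{k+1}) we obtain:

  H_0: rank C_0 − rank ∂_1 = 7 − 6 = 1, and the invariant factors of ∂_1 are all 1, so H_0 ≅ Z.
  H_1: rank ker ∂_1 − rank ∂_2 = (21 − 6) − 13 = 2, and the invariant factors of ∂_2 are all 1, so H_1 ≅ Z^2.
  H_2: rank ker ∂_2 − rank ∂_3 = (14 − 13) − 0 = 1, and there is no ∂_3, so H_2 ≅ Z.

As a check, the Euler characteristic is 7 − 21 + 14 = 0, which agrees with 1 − 2 + 1 = 0.
(K is a triangulation of the torus T^2.)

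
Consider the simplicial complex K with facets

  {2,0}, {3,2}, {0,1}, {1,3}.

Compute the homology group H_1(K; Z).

Order the vertices as 0 < 1 < 2 < 3. Listing each simplex with vertices in this order, K has dimension 1 with simplices:

  0-simplices (4): [0], [1], [2], [3]
  1-simplices (4): [0,1], [0,2], [1,3], [2,3]

so the chain groups are C_0 ≅ Z^4, C_1 ≅ Z^4.

The boundary map ∂_1: C_1 → C_0 is given by ∂[p,q] = [q] − [p]. For instance
  ∂[0,2] = [2] − [0].
As a 4×4 matrix over Z this has rank 3, with invariant factors (1,1,1).

Computing H_k = (kernel of ∂_k) / (image of ∂_{k+1}):

  H_1: rank ker ∂_1 − rank ∂_2 = (4 − 3) − 0 = 1, and there is no ∂_2, so H_1 ≅ Z.

(K is a triangulation of the circle S^1.)

H_1 = Z.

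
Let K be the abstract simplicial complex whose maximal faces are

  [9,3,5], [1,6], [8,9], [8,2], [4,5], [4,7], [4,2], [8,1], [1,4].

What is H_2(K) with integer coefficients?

H_2 ≅ 0.

Order the vertices as 1 < 2 < 3 < 4 < 5 < 6 < 7 < 8 < 9. Listing each simplex with vertices in this order, K has dimension 2 with simplices:

  0-simplices (9): [1], [2], [3], [4], [5], [6], [7], [8], [9]
  1-simplices (11): [1,4], [1,6], [1,8], [2,4], [2,8], [3,5], [3,9], [4,5], [4,7], [5,9], [8,9]
  2-simplices (1): [3,5,9]

so the chain groups are C_0 ≅ Z^9, C_1 ≅ Z^11, C_2 ≅ Z^1.

Boundary ∂_1: C_1 → C_0 maps an edge to its endpoints' difference, ∂[p,q] = q − p. For instance
  ∂[4,7] = [7] − [4].
The resulting 9×11 matrix has rank 8, and its Smith normal form has invariant factors (1,1,1,1,1,1,1,1).

The boundary map ∂_2: C_2 → C_1 acts by ∂[p,q,r] = [q,r] − [p,r] + [p,q]. For instance
  ∂[3,5,9] = [5,9] − [3,9] + [3,5].
The resulting 11×1 matrix has rank 1, and its Smith normal form has invariant factors (1).

Computing H_k = (kernel of ∂_k) / (image of ∂_{k+1}):

  H_2: rank ker ∂_2 − rank ∂_3 = (1 − 1) − 0 = 0, and there is no ∂_3, so H_2 = 0.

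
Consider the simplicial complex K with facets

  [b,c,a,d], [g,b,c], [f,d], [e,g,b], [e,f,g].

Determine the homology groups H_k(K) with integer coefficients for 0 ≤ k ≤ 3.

Take the total order a < b < c < d < e < f < g on the vertex set. Then K (dimension 3) consists of the simplices:

  0-simplices (7): a, b, c, d, e, f, g
  1-simplices (13): ab, ac, ad, bc, bd, be, bg, cd, cg, df, ef, eg, fg
  2-simplices (7): abc, abd, acd, bcd, bcg, beg, efg
  3-simplices (1): abcd

giving chain groups C_0 ≅ Z^7, C_1 ≅ Z^13, C_2 ≅ Z^7, C_3 ≅ Z^1.

Boundary ∂_1: C_1 → C_0 sends each edge [p,q] (with p < q) to q − p. For instance
  ∂ac = c − a.
As a 7×13 matrix over Z this has rank 6, with invariant factors (1,1,1,1,1,1).

Boundary ∂_2: C_2 → C_1 sends each 2-simplex [p,q,r] to [q,r] − [p,r] + [p,q]. For instance
  ∂bcg = cg − bg + bc,
  ∂bcd = cd − bd + bc.
The resulting 13×7 matrix has rank 6, and its Smith normal form has invariant factors (1,1,1,1,1,1).

The boundary map ∂_3: C_3 → C_2 sends each 3-simplex σ to the alternating sum Σ_i (−1)^i (σ with its i-th vertex removed). For instance
  ∂abcd = bcd − acd + abd − abc.
As a 7×1 matrix over Z this has rank 1, with invariant factors (1).

Reading off H_k = ker ∂_k / im ∂_{k+1}:

  H_0: rank C_0 − rank ∂_1 = 7 − 6 = 1, and the invariant factors of ∂_1 are all 1, so H_0 ≅ Z.
  H_1: rank ker ∂_1 − rank ∂_2 = (13 − 6) − 6 = 1, and the invariant factors of ∂_2 are all 1, so H_1 ≅ Z.
  H_2: rank ker ∂_2 − rank ∂_3 = (7 − 6) − 1 = 0, and the invariant factors of ∂_3 are all 1, so H_2 ≅ 0.
  H_3: rank ker ∂_3 − rank ∂_4 = (1 − 1) − 0 = 0, and there is no ∂_4, so H_3 ≅ 0.

As a check, the Euler characteristic is 7 − 13 + 7 − 1 = 0, which agrees with 1 − 1 + 0 − 0 = 0.

H_0 ≅ Z,  H_1 ≅ Z,  H_2 = 0,  H_3 = 0.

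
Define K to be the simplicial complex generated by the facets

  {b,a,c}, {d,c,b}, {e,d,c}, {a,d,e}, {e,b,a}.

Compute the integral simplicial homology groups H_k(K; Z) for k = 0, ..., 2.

H_0 = Z,  H_1 = Z,  H_2 = 0.

We work with the vertex ordering a < b < c < d < e. The simplices of K, each written with vertices in increasing order, are:

  0-simplices (5): a, b, c, d, e
  1-simplices (10): ab, ac, ad, ae, bc, bd, be, cd, ce, de
  2-simplices (5): abc, abe, ade, bcd, cde

giving chain groups C_0 ≅ Z^5, C_1 ≅ Z^10, C_2 ≅ Z^5.

The boundary map ∂_1: C_1 → C_0 maps an edge to its endpoints' difference, ∂[p,q] = q − p. For instance
  ∂bc = c − b.
The 5×10 boundary matrix has rank 4 and Smith normal form diag(1,1,1,1).

Boundary ∂_2: C_2 → C_1 acts by ∂[p,q,r] = [q,r] − [p,r] + [p,q]. For instance
  ∂bcd = cd − bd + bc,
  ∂abe = be − ae + ab.
The 10×5 boundary matrix has rank 5 and Smith normal form diag(1,1,1,1,1).

Computing H_k = (kernel of ∂_k) / (image of ∂_{k+1}):

  H_0: rank C_0 − rank ∂_1 = 5 − 4 = 1, and the invariant factors of ∂_1 are all 1, so H_0 = Z.
  H_1: rank ker ∂_1 − rank ∂_2 = (10 − 4) − 5 = 1, and the invariant factors of ∂_2 are all 1, so H_1 = Z.
  H_2: rank ker ∂_2 − rank ∂_3 = (5 − 5) − 0 = 0, and there is no ∂_3, so H_2 = 0.

(K is a triangulation of the Möbius band.)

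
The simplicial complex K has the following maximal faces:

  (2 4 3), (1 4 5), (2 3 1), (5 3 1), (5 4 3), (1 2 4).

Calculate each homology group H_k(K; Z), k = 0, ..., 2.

Order the vertices as 1 < 2 < 3 < 4 < 5. Listing each simplex with vertices in this order, K has dimension 2 with simplices:

  0-simplices (5): [1], [2], [3], [4], [5]
  1-simplices (9): [1,2], [1,3], [1,4], [1,5], [2,3], [2,4], [3,4], [3,5], [4,5]
  2-simplices (6): [1,2,3], [1,2,4], [1,3,5], [1,4,5], [2,3,4], [3,4,5]

Hence C_0 ≅ Z^5, C_1 ≅ Z^9, C_2 ≅ Z^6.

∂_1: C_1 → C_0 maps an edge to its endpoints' difference, ∂[p,q] = q − p. For instance
  ∂[1,4] = [4] − [1].
As a 5×9 matrix over Z this has rank 4, with invariant factors (1,1,1,1).

Boundary ∂_2: C_2 → C_1 acts by ∂[p,q,r] = [q,r] − [p,r] + [p,q]. For instance
  ∂[1,4,5] = [4,5] − [1,5] + [1,4],
  ∂[1,2,3] = [2,3] − [1,3] + [1,2].
As a 9×6 matrix over Z this has rank 5, with invariant factors (1,1,1,1,1).

Reading off H_k = ker ∂_k / im ∂_{k+1}:

  H_0: rank C_0 − rank ∂_1 = 5 − 4 = 1, and the invariant factors of ∂_1 are all 1, so H_0 ≅ Z.
  H_1: rank ker ∂_1 − rank ∂_2 = (9 − 4) − 5 = 0, and the invariant factors of ∂_2 are all 1, so H_1 ≅ 0.
  H_2: rank ker ∂_2 − rank ∂_3 = (6 − 5) − 0 = 1, and there is no ∂_3, so H_2 ≅ Z.

(K is a triangulation of the 2-sphere S^2.)

H_0 = Z,  H_1 = 0,  H_2 = Z.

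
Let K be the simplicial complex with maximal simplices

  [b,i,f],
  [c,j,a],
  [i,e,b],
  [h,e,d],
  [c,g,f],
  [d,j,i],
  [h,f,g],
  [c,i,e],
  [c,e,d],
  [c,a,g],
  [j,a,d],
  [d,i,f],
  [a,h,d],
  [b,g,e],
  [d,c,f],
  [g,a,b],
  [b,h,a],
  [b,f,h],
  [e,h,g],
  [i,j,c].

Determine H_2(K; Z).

We work with the vertex ordering a < b < c < d < e < f < g < h < i < j. The simplices of K, each written with vertices in increasing order, are:

  0-simplices (10): a, b, c, d, e, f, g, h, i, j
  1-simplices (30): ab, ac, ad, ag, ah, aj, be, bf, bg, bh, bi, cd, ce, cf, cg, ci, cj, de, df, dh, di, dj, eg, eh, ei, fg, fh, fi, gh, ij
  2-simplices (20): abg, abh, acg, acj, adh, adj, beg, bei, bfh, bfi, cde, cdf, cei, cfg, cij, deh, dfi, dij, egh, fgh

so the chain groups are C_0 ≅ Z^10, C_1 ≅ Z^30, C_2 ≅ Z^20.

∂_1: C_1 → C_0 is given by ∂[p,q] = [q] − [p].
As a 10×30 matrix over Z this has rank 9, with invariant factors (1,1,1,1,1,1,1,1,1).

Boundary ∂_2: C_2 → C_1 acts by ∂[p,q,r] = [q,r] − [p,r] + [p,q]. For instance
  ∂fgh = gh − fh + fg,
  ∂cde = de − ce + cd.
This gives a 30×20 integer matrix of rank 20; reducing to Smith normal form yields diagonal entries (1,1,1,1,1,1,1,1,1,1,1,1,1,1,1,1,1,1,1,2).

Now H_k = ker ∂_k / im ∂_{k+1}, so:

  H_2: rank ker ∂_2 − rank ∂_3 = (20 − 20) − 0 = 0, and there is no ∂_3, so H_2 = 0.

H_2 = 0.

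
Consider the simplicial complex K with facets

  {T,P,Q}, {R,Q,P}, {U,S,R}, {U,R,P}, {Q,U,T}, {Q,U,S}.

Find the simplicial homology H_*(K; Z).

Take the total order P < Q < R < S < T < U on the vertex set. Then K (dimension 2) consists of the simplices:

  0-simplices (6): P, Q, R, S, T, U
  1-simplices (12): PQ, PR, PT, PU, QR, QS, QT, QU, RS, RU, SU, TU
  2-simplices (6): PQR, PQT, PRU, QSU, QTU, RSU

so the chain groups are C_0 ≅ Z^6, C_1 ≅ Z^12, C_2 ≅ Z^6.

Boundary ∂_1: C_1 → C_0 maps an edge to its endpoints' difference, ∂[p,q] = q − p. For instance
  ∂QS = S − Q.
As a 6×12 matrix over Z this has rank 5, with invariant factors (1,1,1,1,1).

∂_2: C_2 → C_1 maps a triangle to the signed sum of its edges. For instance
  ∂RSU = SU − RU + RS,
  ∂QSU = SU − QU + QS.
The 12×6 boundary matrix has rank 6 and Smith normal form diag(1,1,1,1,1,1).

Now H_k = ker ∂_k / im ∂_{k+1}, so:

  H_0: rank C_0 − rank ∂_1 = 6 − 5 = 1, and the invariant factors of ∂_1 are all 1, so H_0 = Z.
  H_1: rank ker ∂_1 − rank ∂_2 = (12 − 5) − 6 = 1, and the invariant factors of ∂_2 are all 1, so H_1 = Z.
  H_2: rank ker ∂_2 − rank ∂_3 = (6 − 6) − 0 = 0, and there is no ∂_3, so H_2 = 0.

(K is a triangulation of the cylinder S^1 x I.)

H_0 ≅ Z,  H_1 ≅ Z,  H_2 = 0.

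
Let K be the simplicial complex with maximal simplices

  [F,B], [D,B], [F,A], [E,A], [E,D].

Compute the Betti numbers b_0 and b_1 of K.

Order the vertices as A < B < D < E < F. Listing each simplex with vertices in this order, K has dimension 1 with simplices:

  0-simplices (5): A, B, D, E, F
  1-simplices (5): AE, AF, BD, BF, DE

so the chain groups are C_0 ≅ Z^5, C_1 ≅ Z^5.

∂_1: C_1 → C_0 maps an edge to its endpoints' difference, ∂[p,q] = q − p. For instance
  ∂DE = E − D.
The resulting 5×5 matrix has rank 4, and its Smith normal form has invariant factors (1,1,1,1).

Now H_k = ker ∂_k / im ∂_{k+1}, so:

  H_0: rank C_0 − rank ∂_1 = 5 − 4 = 1, and the invariant factors of ∂_1 are all 1, so H_0 = Z.
  H_1: rank ker ∂_1 − rank ∂_2 = (5 − 4) − 0 = 1, and there is no ∂_2, so H_1 = Z.

As a check, the Euler characteristic is 5 − 5 = 0, which agrees with 1 − 1 = 0.

Hence the Betti numbers are b_0 = 1, b_1 = 1.

b_0 = 1, b_1 = 1.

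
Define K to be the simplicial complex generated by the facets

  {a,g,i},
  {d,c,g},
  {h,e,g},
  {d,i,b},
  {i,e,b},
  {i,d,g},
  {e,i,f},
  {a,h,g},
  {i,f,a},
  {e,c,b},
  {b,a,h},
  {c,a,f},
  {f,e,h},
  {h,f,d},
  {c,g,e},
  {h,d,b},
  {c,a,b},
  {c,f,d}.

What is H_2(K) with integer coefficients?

H_2 = Z.

Order the vertices as a < b < c < d < e < f < g < h < i. Listing each simplex with vertices in this order, K has dimension 2 with simplices:

  0-simplices (9): a, b, c, d, e, f, g, h, i
  1-simplices (27): ab, ac, af, ag, ah, ai, bc, bd, be, bh, bi, cd, ce, cf, cg, df, dg, dh, di, ef, eg, eh, ei, fh, fi, gh, gi
  2-simplices (18): abc, abh, acf, afi, agh, agi, bce, bdh, bdi, bei, cdf, cdg, ceg, dfh, dgi, efh, efi, egh

so the chain groups are C_0 ≅ Z^9, C_1 ≅ Z^27, C_2 ≅ Z^18.

∂_1: C_1 → C_0 is given by ∂[p,q] = [q] − [p]. For instance
  ∂ai = i − a.
The 9×27 boundary matrix has rank 8 and Smith normal form diag(1,1,1,1,1,1,1,1).

∂_2: C_2 → C_1 maps a triangle to the signed sum of its edges. For instance
  ∂egh = gh − eh + eg,
  ∂acf = cf − af + ac.
The 27×18 boundary matrix has rank 17 and Smith normal form diag(1,1,1,1,1,1,1,1,1,1,1,1,1,1,1,1,1).

Reading off H_k = ker ∂_k / im ∂_{k+1}:

  H_2: rank ker ∂_2 − rank ∂_3 = (18 − 17) − 0 = 1, and there is no ∂_3, so H_2 = Z.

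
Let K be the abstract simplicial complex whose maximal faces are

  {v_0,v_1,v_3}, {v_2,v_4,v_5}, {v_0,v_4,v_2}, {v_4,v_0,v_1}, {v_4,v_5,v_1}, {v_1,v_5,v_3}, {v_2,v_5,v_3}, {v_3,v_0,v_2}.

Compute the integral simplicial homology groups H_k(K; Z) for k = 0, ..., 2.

H_0 ≅ Z,  H_1 = 0,  H_2 ≅ Z.

Fix the vertex order v_0 < v_1 < v_2 < v_3 < v_4 < v_5 and write every simplex with vertices in increasing order. Then dim K = 2 and the simplices of K are:

  0-simplices (6): [v_0], [v_1], [v_2], [v_3], [v_4], [v_5]
  1-simplices (12): [v_0,v_1], [v_0,v_2], [v_0,v_3], [v_0,v_4], [v_1,v_3], [v_1,v_4], [v_1,v_5], [v_2,v_3], [v_2,v_4], [v_2,v_5], [v_3,v_5], [v_4,v_5]
  2-simplices (8): [v_0,v_1,v_3], [v_0,v_1,v_4], [v_0,v_2,v_3], [v_0,v_2,v_4], [v_1,v_3,v_5], [v_1,v_4,v_5], [v_2,v_3,v_5], [v_2,v_4,v_5]

Hence C_0 ≅ Z^6, C_1 ≅ Z^12, C_2 ≅ Z^8.

The boundary map ∂_1: C_1 → C_0 maps an edge to its endpoints' difference, ∂[p,q] = q − p. For instance
  ∂[v_0,v_2] = [v_2] − [v_0].
The resulting 6×12 matrix has rank 5, and its Smith normal form has invariant factors (1,1,1,1,1).

The boundary map ∂_2: C_2 → C_1 acts by ∂[p,q,r] = [q,r] − [p,r] + [p,q]. For instance
  ∂[v_0,v_1,v_3] = [v_1,v_3] − [v_0,v_3] + [v_0,v_1],
  ∂[v_1,v_4,v_5] = [v_4,v_5] − [v_1,v_5] + [v_1,v_4].
This gives a 12×8 integer matrix of rank 7; reducing to Smith normal form yields diagonal entries (1,1,1,1,1,1,1).

Computing H_k = (kernel of ∂_k) / (image of ∂_{k+1}):

  H_0: rank C_0 − rank ∂_1 = 6 − 5 = 1, and the invariant factors of ∂_1 are all 1, so H_0 = Z.
  H_1: rank ker ∂_1 − rank ∂_2 = (12 − 5) − 7 = 0, and the invariant factors of ∂_2 are all 1, so H_1 = 0.
  H_2: rank ker ∂_2 − rank ∂_3 = (8 − 7) − 0 = 1, and there is no ∂_3, so H_2 = Z.

As a check, the Euler characteristic is 6 − 12 + 8 = 2, which agrees with 1 − 0 + 1 = 2.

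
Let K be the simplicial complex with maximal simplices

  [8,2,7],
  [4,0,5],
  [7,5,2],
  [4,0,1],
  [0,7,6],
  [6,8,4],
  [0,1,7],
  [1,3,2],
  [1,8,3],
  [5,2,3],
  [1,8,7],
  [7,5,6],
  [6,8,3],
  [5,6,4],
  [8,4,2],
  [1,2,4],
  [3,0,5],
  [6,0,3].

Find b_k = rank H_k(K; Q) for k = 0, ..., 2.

b_0 = 1, b_1 = 1, b_2 = 0.

Order the vertices as 0 < 1 < 2 < 3 < 4 < 5 < 6 < 7 < 8. Listing each simplex with vertices in this order, K has dimension 2 with simplices:

  0-simplices (9): [0], [1], [2], [3], [4], [5], [6], [7], [8]
  1-simplices (27): (27 of them)
  2-simplices (18): [0,1,4], [0,1,7], [0,3,5], [0,3,6], [0,4,5], [0,6,7], [1,2,3], [1,2,4], [1,3,8], [1,7,8], [2,3,5], [2,4,8], [2,5,7], [2,7,8], [3,6,8], [4,5,6], [4,6,8], [5,6,7]

giving chain groups C_0 ≅ Z^9, C_1 ≅ Z^27, C_2 ≅ Z^18.

The boundary map ∂_1: C_1 → C_0 sends each edge [p,q] (with p < q) to q − p. For instance
  ∂[0,4] = [4] − [0].
The resulting 9×27 matrix has rank 8, and its Smith normal form has invariant factors (1,1,1,1,1,1,1,1).

Boundary ∂_2: C_2 → C_1 acts by ∂[p,q,r] = [q,r] − [p,r] + [p,q]. For instance
  ∂[0,1,7] = [1,7] − [0,7] + [0,1],
  ∂[0,3,5] = [3,5] − [0,5] + [0,3].
This gives a 27×18 integer matrix of rank 18; reducing to Smith normal form yields diagonal entries (1,1,1,1,1,1,1,1,1,1,1,1,1,1,1,1,1,2).

From H_k ≅ ker(∂_k) / im(∂_{k+1}) we obtain:

  H_0: rank C_0 − rank ∂_1 = 9 − 8 = 1, and the invariant factors of ∂_1 are all 1, so H_0 = Z.
  H_1: rank ker ∂_1 − rank ∂_2 = (27 − 8) − 18 = 1, and ∂_2 has invariant factor 2 > 1, so H_1 = Z ⊕ Z_2.
  H_2: rank ker ∂_2 − rank ∂_3 = (18 − 18) − 0 = 0, and there is no ∂_3, so H_2 = 0.

(K is a triangulation of the Klein bottle.)

Hence the Betti numbers are b_0 = 1, b_1 = 1, b_2 = 0.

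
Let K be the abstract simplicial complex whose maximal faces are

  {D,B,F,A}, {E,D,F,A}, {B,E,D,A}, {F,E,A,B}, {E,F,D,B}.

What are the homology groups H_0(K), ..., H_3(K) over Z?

H_0 ≅ Z,  H_1 = 0,  H_2 = 0,  H_3 ≅ Z.

Order the vertices as A < B < D < E < F. Listing each simplex with vertices in this order, K has dimension 3 with simplices:

  0-simplices (5): A, B, D, E, F
  1-simplices (10): AB, AD, AE, AF, BD, BE, BF, DE, DF, EF
  2-simplices (10): ABD, ABE, ABF, ADE, ADF, AEF, BDE, BDF, BEF, DEF
  3-simplices (5): ABDE, ABDF, ABEF, ADEF, BDEF

so the chain groups are C_0 ≅ Z^5, C_1 ≅ Z^10, C_2 ≅ Z^10, C_3 ≅ Z^5.

Boundary ∂_1: C_1 → C_0 maps an edge to its endpoints' difference, ∂[p,q] = q − p. For instance
  ∂BE = E − B.
This gives a 5×10 integer matrix of rank 4; reducing to Smith normal form yields diagonal entries (1,1,1,1).

Boundary ∂_2: C_2 → C_1 acts by ∂[p,q,r] = [q,r] − [p,r] + [p,q]. For instance
  ∂ABF = BF − AF + AB,
  ∂BEF = EF − BF + BE.
The resulting 10×10 matrix has rank 6, and its Smith normal form has invariant factors (1,1,1,1,1,1).

The boundary map ∂_3: C_3 → C_2 sends each 3-simplex σ to the alternating sum Σ_i (−1)^i (σ with its i-th vertex removed). For instance
  ∂ABEF = BEF − AEF + ABF − ABE,
  ∂ABDF = BDF − ADF + ABF − ABD.
The resulting 10×5 matrix has rank 4, and its Smith normal form has invariant factors (1,1,1,1).

From H_k ≅ ker(∂_k) / im(∂_{k+1}) we obtain:

  H_0: rank C_0 − rank ∂_1 = 5 − 4 = 1, and the invariant factors of ∂_1 are all 1, so H_0 = Z.
  H_1: rank ker ∂_1 − rank ∂_2 = (10 − 4) − 6 = 0, and the invariant factors of ∂_2 are all 1, so H_1 = 0.
  H_2: rank ker ∂_2 − rank ∂_3 = (10 − 6) − 4 = 0, and the invariant factors of ∂_3 are all 1, so H_2 = 0.
  H_3: rank ker ∂_3 − rank ∂_4 = (5 − 4) − 0 = 1, and there is no ∂_4, so H_3 = Z.

As a check, the Euler characteristic is 5 − 10 + 10 − 5 = 0, which agrees with 1 − 0 + 0 − 1 = 0.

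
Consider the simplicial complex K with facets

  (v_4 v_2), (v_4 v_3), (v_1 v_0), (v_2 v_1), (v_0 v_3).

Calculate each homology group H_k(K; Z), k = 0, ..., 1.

Order the vertices as v_0 < v_1 < v_2 < v_3 < v_4. Listing each simplex with vertices in this order, K has dimension 1 with simplices:

  0-simplices (5): [v_0], [v_1], [v_2], [v_3], [v_4]
  1-simplices (5): [v_0,v_1], [v_0,v_3], [v_1,v_2], [v_2,v_4], [v_3,v_4]

Hence C_0 ≅ Z^5, C_1 ≅ Z^5.

The boundary map ∂_1: C_1 → C_0 maps an edge to its endpoints' difference, ∂[p,q] = q − p. For instance
  ∂[v_0,v_1] = [v_1] − [v_0].
This gives a 5×5 integer matrix of rank 4; reducing to Smith normal form yields diagonal entries (1,1,1,1).

Computing H_k = (kernel of ∂_k) / (image of ∂_{k+1}):

  H_0: rank C_0 − rank ∂_1 = 5 − 4 = 1, and the invariant factors of ∂_1 are all 1, so H_0 ≅ Z.
  H_1: rank ker ∂_1 − rank ∂_2 = (5 − 4) − 0 = 1, and there is no ∂_2, so H_1 ≅ Z.

(K is a triangulation of the circle S^1.)

H_0 ≅ Z,  H_1 ≅ Z.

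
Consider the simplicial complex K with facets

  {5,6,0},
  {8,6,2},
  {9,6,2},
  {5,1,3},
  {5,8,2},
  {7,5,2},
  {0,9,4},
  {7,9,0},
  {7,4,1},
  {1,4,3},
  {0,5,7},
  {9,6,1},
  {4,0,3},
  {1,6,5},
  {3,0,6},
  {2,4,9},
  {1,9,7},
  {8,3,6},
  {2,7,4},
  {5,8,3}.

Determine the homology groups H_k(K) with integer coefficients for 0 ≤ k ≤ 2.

H_0 = Z,  H_1 = Z ⊕ Z/2Z,  H_2 = 0.

We work with the vertex ordering 0 < 1 < 2 < 3 < 4 < 5 < 6 < 7 < 8 < 9. The simplices of K, each written with vertices in increasing order, are:

  0-simplices (10): [0], [1], [2], [3], [4], [5], [6], [7], [8], [9]
  1-simplices (30): (30 of them)
  2-simplices (20): (20 of them)

giving chain groups C_0 ≅ Z^10, C_1 ≅ Z^30, C_2 ≅ Z^20.

∂_1: C_1 → C_0 is given by ∂[p,q] = [q] − [p].
This gives a 10×30 integer matrix of rank 9; reducing to Smith normal form yields diagonal entries (1,1,1,1,1,1,1,1,1).

The boundary map ∂_2: C_2 → C_1 acts by ∂[p,q,r] = [q,r] − [p,r] + [p,q]. For instance
  ∂[0,4,9] = [4,9] − [0,9] + [0,4],
  ∂[0,5,7] = [5,7] − [0,7] + [0,5].
As a 30×20 matrix over Z this has rank 20, with invariant factors (1,1,1,1,1,1,1,1,1,1,1,1,1,1,1,1,1,1,1,2).

Reading off H_k = ker ∂_k / im ∂_{k+1}:

  H_0: rank C_0 − rank ∂_1 = 10 − 9 = 1, and the invariant factors of ∂_1 are all 1, so H_0 = Z.
  H_1: rank ker ∂_1 − rank ∂_2 = (30 − 9) − 20 = 1, and ∂_2 has invariant factor 2 > 1, so H_1 = Z ⊕ Z/2Z.
  H_2: rank ker ∂_2 − rank ∂_3 = (20 − 20) − 0 = 0, and there is no ∂_3, so H_2 = 0.

As a check, the Euler characteristic is 10 − 30 + 20 = 0, which agrees with 1 − 1 + 0 = 0.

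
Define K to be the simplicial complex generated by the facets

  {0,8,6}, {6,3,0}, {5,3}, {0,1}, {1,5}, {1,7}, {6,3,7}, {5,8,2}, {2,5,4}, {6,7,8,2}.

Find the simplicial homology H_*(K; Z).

H_0 = Z,  H_1 = Z^3,  H_2 = 0,  H_3 = 0.

K has 9 vertices, 19 edges, 9 triangles, 1 3-simplex.
rank ∂_0 = 0, rank ∂_1 = 8 ⇒ b_0 = 9 − 0 − 8 = 1; all invariant factors of ∂_1 are 1 so no torsion. So H_0 = Z.
rank ∂_1 = 8, rank ∂_2 = 8 ⇒ b_1 = 19 − 8 − 8 = 3; all invariant factors of ∂_2 are 1 so no torsion. So H_1 = Z^3.
rank ∂_2 = 8, rank ∂_3 = 1 ⇒ b_2 = 9 − 8 − 1 = 0; all invariant factors of ∂_3 are 1 so no torsion. So H_2 = 0.
rank ∂_3 = 1, rank ∂_4 = 0 ⇒ b_3 = 1 − 1 − 0 = 0. So H_3 = 0.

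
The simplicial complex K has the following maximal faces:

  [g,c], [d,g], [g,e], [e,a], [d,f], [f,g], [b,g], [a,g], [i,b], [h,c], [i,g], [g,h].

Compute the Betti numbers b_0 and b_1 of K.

b_0 = 1, b_1 = 4.

Order the vertices as a < b < c < d < e < f < g < h < i. Listing each simplex with vertices in this order, K has dimension 1 with simplices:

  0-simplices (9): a, b, c, d, e, f, g, h, i
  1-simplices (12): ae, ag, bg, bi, cg, ch, df, dg, eg, fg, gh, gi

Hence C_0 ≅ Z^9, C_1 ≅ Z^12.

Boundary ∂_1: C_1 → C_0 is given by ∂[p,q] = [q] − [p].
As a 9×12 matrix over Z this has rank 8, with invariant factors (1,1,1,1,1,1,1,1).

Computing H_k = (kernel of ∂_k) / (image of ∂_{k+1}):

  H_0: rank C_0 − rank ∂_1 = 9 − 8 = 1, and the invariant factors of ∂_1 are all 1, so H_0 ≅ Z.
  H_1: rank ker ∂_1 − rank ∂_2 = (12 − 8) − 0 = 4, and there is no ∂_2, so H_1 ≅ Z^4.

Hence the Betti numbers are b_0 = 1, b_1 = 4.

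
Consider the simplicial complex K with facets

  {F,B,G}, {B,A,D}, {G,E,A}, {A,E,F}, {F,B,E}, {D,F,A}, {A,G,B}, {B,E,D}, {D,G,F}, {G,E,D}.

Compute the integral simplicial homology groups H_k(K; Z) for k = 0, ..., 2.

H_0 ≅ Z,  H_1 ≅ Z/2Z,  H_2 = 0.

K has 6 vertices, 15 edges, 10 triangles.
rank ∂_0 = 0, rank ∂_1 = 5 ⇒ b_0 = 6 − 0 − 5 = 1; all invariant factors of ∂_1 are 1 so no torsion. So H_0 = Z.
rank ∂_1 = 5, rank ∂_2 = 10 ⇒ b_1 = 15 − 5 − 10 = 0; ∂_2 has invariant factor(s) [2] giving torsion. So H_1 = Z/2Z.
rank ∂_2 = 10, rank ∂_3 = 0 ⇒ b_2 = 10 − 10 − 0 = 0. So H_2 = 0.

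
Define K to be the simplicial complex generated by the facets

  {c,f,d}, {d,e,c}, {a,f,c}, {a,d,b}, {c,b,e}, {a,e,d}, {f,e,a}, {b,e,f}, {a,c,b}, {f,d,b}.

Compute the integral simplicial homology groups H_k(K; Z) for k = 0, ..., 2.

Fix the vertex order a < b < c < d < e < f and write every simplex with vertices in increasing order. Then dim K = 2 and the simplices of K are:

  0-simplices (6): a, b, c, d, e, f
  1-simplices (15): ab, ac, ad, ae, af, bc, bd, be, bf, cd, ce, cf, de, df, ef
  2-simplices (10): abc, abd, acf, ade, aef, bce, bdf, bef, cde, cdf

giving chain groups C_0 ≅ Z^6, C_1 ≅ Z^15, C_2 ≅ Z^10.

∂_1: C_1 → C_0 maps an edge to its endpoints' difference, ∂[p,q] = q − p. For instance
  ∂ac = c − a.
The resulting 6×15 matrix has rank 5, and its Smith normal form has invariant factors (1,1,1,1,1).

The boundary map ∂_2: C_2 → C_1 acts by ∂[p,q,r] = [q,r] − [p,r] + [p,q]. For instance
  ∂cdf = df − cf + cd,
  ∂cde = de − ce + cd.
The resulting 15×10 matrix has rank 10, and its Smith normal form has invariant factors (1,1,1,1,1,1,1,1,1,2).

Now H_k = ker ∂_k / im ∂_{k+1}, so:

  H_0: rank C_0 − rank ∂_1 = 6 − 5 = 1, and the invariant factors of ∂_1 are all 1, so H_0 = Z.
  H_1: rank ker ∂_1 − rank ∂_2 = (15 − 5) − 10 = 0, and ∂_2 has invariant factor 2 > 1, so H_1 = Z/2.
  H_2: rank ker ∂_2 − rank ∂_3 = (10 − 10) − 0 = 0, and there is no ∂_3, so H_2 = 0.

As a check, the Euler characteristic is 6 − 15 + 10 = 1, which agrees with 1 − 0 + 0 = 1.

H_0 = Z,  H_1 = Z/2,  H_2 = 0.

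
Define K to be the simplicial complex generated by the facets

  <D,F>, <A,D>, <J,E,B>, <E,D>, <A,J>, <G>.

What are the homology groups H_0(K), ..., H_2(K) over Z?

K has 7 vertices, 7 edges, 1 triangle.
rank ∂_0 = 0, rank ∂_1 = 5 ⇒ b_0 = 7 − 0 − 5 = 2; all invariant factors of ∂_1 are 1 so no torsion. So H_0 = Z^2.
rank ∂_1 = 5, rank ∂_2 = 1 ⇒ b_1 = 7 − 5 − 1 = 1; all invariant factors of ∂_2 are 1 so no torsion. So H_1 = Z.
rank ∂_2 = 1, rank ∂_3 = 0 ⇒ b_2 = 1 − 1 − 0 = 0. So H_2 = 0.

H_0 = Z^2,  H_1 = Z,  H_2 = 0.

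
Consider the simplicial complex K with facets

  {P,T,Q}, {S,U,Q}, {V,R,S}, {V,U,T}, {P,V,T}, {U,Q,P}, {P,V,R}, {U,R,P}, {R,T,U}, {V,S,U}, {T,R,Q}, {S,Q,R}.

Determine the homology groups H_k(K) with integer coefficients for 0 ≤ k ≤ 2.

We work with the vertex ordering P < Q < R < S < T < U < V. The simplices of K, each written with vertices in increasing order, are:

  0-simplices (7): P, Q, R, S, T, U, V
  1-simplices (18): PQ, PR, PT, PU, PV, QR, QS, QT, QU, RS, RT, RU, RV, SU, SV, TU, TV, UV
  2-simplices (12): PQT, PQU, PRU, PRV, PTV, QRS, QRT, QSU, RSV, RTU, SUV, TUV

so the chain groups are C_0 ≅ Z^7, C_1 ≅ Z^18, C_2 ≅ Z^12.

∂_1: C_1 → C_0 maps an edge to its endpoints' difference, ∂[p,q] = q − p.
The resulting 7×18 matrix has rank 6, and its Smith normal form has invariant factors (1,1,1,1,1,1).

The boundary map ∂_2: C_2 → C_1 maps a triangle to the signed sum of its edges. For instance
  ∂SUV = UV − SV + SU,
  ∂QSU = SU − QU + QS.
This gives a 18×12 integer matrix of rank 12; reducing to Smith normal form yields diagonal entries (1,1,1,1,1,1,1,1,1,1,1,2).

Computing H_k = (kernel of ∂_k) / (image of ∂_{k+1}):

  H_0: rank C_0 − rank ∂_1 = 7 − 6 = 1, and the invariant factors of ∂_1 are all 1, so H_0 ≅ Z.
  H_1: rank ker ∂_1 − rank ∂_2 = (18 − 6) − 12 = 0, and ∂_2 has invariant factor 2 > 1, so H_1 ≅ Z_2.
  H_2: rank ker ∂_2 − rank ∂_3 = (12 − 12) − 0 = 0, and there is no ∂_3, so H_2 ≅ 0.

H_0 ≅ Z,  H_1 ≅ Z_2,  H_2 = 0.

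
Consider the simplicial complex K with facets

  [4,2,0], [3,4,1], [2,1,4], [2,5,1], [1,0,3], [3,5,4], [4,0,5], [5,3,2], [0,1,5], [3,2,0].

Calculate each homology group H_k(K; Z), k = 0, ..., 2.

H_0 = Z,  H_1 = Z/2,  H_2 = 0.

We work with the vertex ordering 0 < 1 < 2 < 3 < 4 < 5. The simplices of K, each written with vertices in increasing order, are:

  0-simplices (6): [0], [1], [2], [3], [4], [5]
  1-simplices (15): [0,1], [0,2], [0,3], [0,4], [0,5], [1,2], [1,3], [1,4], [1,5], [2,3], [2,4], [2,5], [3,4], [3,5], [4,5]
  2-simplices (10): [0,1,3], [0,1,5], [0,2,3], [0,2,4], [0,4,5], [1,2,4], [1,2,5], [1,3,4], [2,3,5], [3,4,5]

giving chain groups C_0 ≅ Z^6, C_1 ≅ Z^15, C_2 ≅ Z^10.

The boundary map ∂_1: C_1 → C_0 is given by ∂[p,q] = [q] − [p]. For instance
  ∂[1,3] = [3] − [1].
The resulting 6×15 matrix has rank 5, and its Smith normal form has invariant factors (1,1,1,1,1).

The boundary map ∂_2: C_2 → C_1 acts by ∂[p,q,r] = [q,r] − [p,r] + [p,q]. For instance
  ∂[0,4,5] = [4,5] − [0,5] + [0,4],
  ∂[1,3,4] = [3,4] − [1,4] + [1,3].
As a 15×10 matrix over Z this has rank 10, with invariant factors (1,1,1,1,1,1,1,1,1,2).

Computing H_k = (kernel of ∂_k) / (image of ∂_{k+1}):

  H_0: rank C_0 − rank ∂_1 = 6 − 5 = 1, and the invariant factors of ∂_1 are all 1, so H_0 = Z.
  H_1: rank ker ∂_1 − rank ∂_2 = (15 − 5) − 10 = 0, and ∂_2 has invariant factor 2 > 1, so H_1 = Z/2.
  H_2: rank ker ∂_2 − rank ∂_3 = (10 − 10) − 0 = 0, and there is no ∂_3, so H_2 = 0.

(K is a triangulation of the real projective plane RP^2.)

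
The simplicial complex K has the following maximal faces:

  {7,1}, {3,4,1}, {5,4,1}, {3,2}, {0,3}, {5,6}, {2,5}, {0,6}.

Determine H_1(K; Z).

H_1 = Z^2.

K has 8 vertices, 11 edges, 2 triangles.
rank ∂_1 = 7, rank ∂_2 = 2 ⇒ b_1 = 11 − 7 − 2 = 2; all invariant factors of ∂_2 are 1 so no torsion. So H_1 ≅ Z^2.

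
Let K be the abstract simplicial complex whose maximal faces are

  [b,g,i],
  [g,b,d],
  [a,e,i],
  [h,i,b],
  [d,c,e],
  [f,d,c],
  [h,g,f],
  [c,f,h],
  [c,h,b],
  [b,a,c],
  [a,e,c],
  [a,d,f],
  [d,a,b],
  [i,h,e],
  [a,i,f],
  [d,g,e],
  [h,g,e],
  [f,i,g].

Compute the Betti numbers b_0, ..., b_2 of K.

b_0 = 1, b_1 = 1, b_2 = 0.

Fix the vertex order a < b < c < d < e < f < g < h < i and write every simplex with vertices in increasing order. Then dim K = 2 and the simplices of K are:

  0-simplices (9): a, b, c, d, e, f, g, h, i
  1-simplices (27): ab, ac, ad, ae, af, ai, bc, bd, bg, bh, bi, cd, ce, cf, ch, de, df, dg, eg, eh, ei, fg, fh, fi, gh, gi, hi
  2-simplices (18): abc, abd, ace, adf, aei, afi, bch, bdg, bgi, bhi, cde, cdf, cfh, deg, egh, ehi, fgh, fgi

so the chain groups are C_0 ≅ Z^9, C_1 ≅ Z^27, C_2 ≅ Z^18.

The boundary map ∂_1: C_1 → C_0 is given by ∂[p,q] = [q] − [p]. For instance
  ∂ae = e − a.
This gives a 9×27 integer matrix of rank 8; reducing to Smith normal form yields diagonal entries (1,1,1,1,1,1,1,1).

Boundary ∂_2: C_2 → C_1 maps a triangle to the signed sum of its edges. For instance
  ∂ace = ce − ae + ac,
  ∂fgh = gh − fh + fg.
The resulting 27×18 matrix has rank 18, and its Smith normal form has invariant factors (1,1,1,1,1,1,1,1,1,1,1,1,1,1,1,1,1,2).

Reading off H_k = ker ∂_k / im ∂_{k+1}:

  H_0: rank C_0 − rank ∂_1 = 9 − 8 = 1, and the invariant factors of ∂_1 are all 1, so H_0 = Z.
  H_1: rank ker ∂_1 − rank ∂_2 = (27 − 8) − 18 = 1, and ∂_2 has invariant factor 2 > 1, so H_1 = Z ⊕ Z/2.
  H_2: rank ker ∂_2 − rank ∂_3 = (18 − 18) − 0 = 0, and there is no ∂_3, so H_2 = 0.

Hence the Betti numbers are b_0 = 1, b_1 = 1, b_2 = 0.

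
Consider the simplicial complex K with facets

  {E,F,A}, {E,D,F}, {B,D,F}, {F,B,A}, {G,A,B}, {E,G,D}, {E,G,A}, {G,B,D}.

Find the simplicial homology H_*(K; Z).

K has 6 vertices, 12 edges, 8 triangles.
rank ∂_0 = 0, rank ∂_1 = 5 ⇒ b_0 = 6 − 0 − 5 = 1; all invariant factors of ∂_1 are 1 so no torsion. So H_0 ≅ Z.
rank ∂_1 = 5, rank ∂_2 = 7 ⇒ b_1 = 12 − 5 − 7 = 0; all invariant factors of ∂_2 are 1 so no torsion. So H_1 ≅ 0.
rank ∂_2 = 7, rank ∂_3 = 0 ⇒ b_2 = 8 − 7 − 0 = 1. So H_2 ≅ Z.

H_0 ≅ Z,  H_1 = 0,  H_2 ≅ Z.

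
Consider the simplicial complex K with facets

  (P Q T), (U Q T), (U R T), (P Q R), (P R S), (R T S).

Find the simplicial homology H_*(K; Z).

K has 6 vertices, 12 edges, 6 triangles.
rank ∂_0 = 0, rank ∂_1 = 5 ⇒ b_0 = 6 − 0 − 5 = 1; all invariant factors of ∂_1 are 1 so no torsion. So H_0 = Z.
rank ∂_1 = 5, rank ∂_2 = 6 ⇒ b_1 = 12 − 5 − 6 = 1; all invariant factors of ∂_2 are 1 so no torsion. So H_1 = Z.
rank ∂_2 = 6, rank ∂_3 = 0 ⇒ b_2 = 6 − 6 − 0 = 0. So H_2 = 0.

H_0 ≅ Z,  H_1 ≅ Z,  H_2 = 0.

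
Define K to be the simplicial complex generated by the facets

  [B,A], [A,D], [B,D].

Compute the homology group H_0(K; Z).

K has 3 vertices, 3 edges.
rank ∂_0 = 0, rank ∂_1 = 2 ⇒ b_0 = 3 − 0 − 2 = 1; all invariant factors of ∂_1 are 1 so no torsion. So H_0 ≅ Z.

H_0 ≅ Z.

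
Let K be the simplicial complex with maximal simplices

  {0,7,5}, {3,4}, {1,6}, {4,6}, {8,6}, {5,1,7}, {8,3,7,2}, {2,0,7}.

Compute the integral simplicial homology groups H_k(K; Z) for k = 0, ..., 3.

H_0 = Z,  H_1 = Z^2,  H_2 = 0,  H_3 = 0.

Order the vertices as 0 < 1 < 2 < 3 < 4 < 5 < 6 < 7 < 8. Listing each simplex with vertices in this order, K has dimension 3 with simplices:

  0-simplices (9): [0], [1], [2], [3], [4], [5], [6], [7], [8]
  1-simplices (16): [0,2], [0,5], [0,7], [1,5], [1,6], [1,7], [2,3], [2,7], [2,8], [3,4], [3,7], [3,8], [4,6], [5,7], [6,8], [7,8]
  2-simplices (7): [0,2,7], [0,5,7], [1,5,7], [2,3,7], [2,3,8], [2,7,8], [3,7,8]
  3-simplices (1): [2,3,7,8]

giving chain groups C_0 ≅ Z^9, C_1 ≅ Z^16, C_2 ≅ Z^7, C_3 ≅ Z^1.

The boundary map ∂_1: C_1 → C_0 maps an edge to its endpoints' difference, ∂[p,q] = q − p.
The 9×16 boundary matrix has rank 8 and Smith normal form diag(1,1,1,1,1,1,1,1).

∂_2: C_2 → C_1 maps a triangle to the signed sum of its edges. For instance
  ∂[2,3,7] = [3,7] − [2,7] + [2,3],
  ∂[1,5,7] = [5,7] − [1,7] + [1,5].
The 16×7 boundary matrix has rank 6 and Smith normal form diag(1,1,1,1,1,1).

Boundary ∂_3: C_3 → C_2 sends each 3-simplex σ to the alternating sum Σ_i (−1)^i (σ with its i-th vertex removed). For instance
  ∂[2,3,7,8] = [3,7,8] − [2,7,8] + [2,3,8] − [2,3,7].
As a 7×1 matrix over Z this has rank 1, with invariant factors (1).

From H_k ≅ ker(∂_k) / im(∂_{k+1}) we obtain:

  H_0: rank C_0 − rank ∂_1 = 9 − 8 = 1, and the invariant factors of ∂_1 are all 1, so H_0 ≅ Z.
  H_1: rank ker ∂_1 − rank ∂_2 = (16 − 8) − 6 = 2, and the invariant factors of ∂_2 are all 1, so H_1 ≅ Z^2.
  H_2: rank ker ∂_2 − rank ∂_3 = (7 − 6) − 1 = 0, and the invariant factors of ∂_3 are all 1, so H_2 ≅ 0.
  H_3: rank ker ∂_3 − rank ∂_4 = (1 − 1) − 0 = 0, and there is no ∂_4, so H_3 ≅ 0.

As a check, the Euler characteristic is 9 − 16 + 7 − 1 = -1, which agrees with 1 − 2 + 0 − 0 = -1.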